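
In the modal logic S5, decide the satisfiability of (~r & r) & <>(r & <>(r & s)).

Unsatisfiable (every branch closes)

1. (~r & r) & <>(r & <>(r & s)), w0
2. ~r & r, w0   [&-rule on 1]
3. <>(r & <>(r & s)), w0   [&-rule on 1]
4. ~r, w0   [&-rule on 2]
5. r, w0   [&-rule on 2]
Accessibility: w0Rw0
Branch closes: r and ~r both at w0.
Every branch closes; the branch above is one of them.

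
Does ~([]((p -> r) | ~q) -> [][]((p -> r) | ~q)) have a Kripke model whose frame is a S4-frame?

Unsatisfiable

1. ~([]((p -> r) | ~q) -> [][]((p -> r) | ~q)), 0
2. []((p -> r) | ~q), 0
3. ~[][]((p -> r) | ~q), 0
4. (p -> r) | ~q, 0
5. p -> r, 0
6. r, 0
7. ~[]((p -> r) | ~q), 1
8. (p -> r) | ~q, 1
9. p -> r, 1
10. r, 1
11. ~((p -> r) | ~q), 2
12. ~(p -> r), 2
13. q, 2
14. p, 2
15. ~r, 2
16. (p -> r) | ~q, 2
17. p -> r, 2
18. r, 2
Accessibility: 0R0, 0R1, 0R2, 1R1, 1R2, 2R2
Branch closes: r and ~r both at 2.
Every branch closes; the branch above is one of them.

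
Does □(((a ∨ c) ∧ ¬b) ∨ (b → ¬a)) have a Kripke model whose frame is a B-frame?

Satisfiable

1. □(((a ∨ c) ∧ ¬b) ∨ (b → ¬a)), 0
2. ((a ∨ c) ∧ ¬b) ∨ (b → ¬a), 0
3. b → ¬a, 0
4. ¬a, 0
Accessibility: 0R0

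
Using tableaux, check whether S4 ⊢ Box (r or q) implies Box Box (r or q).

Valid

Tableau for the negation not (Box (r or q) implies Box Box (r or q)):
1. not (Box (r or q) implies Box Box (r or q)), 0
2. Box (r or q), 0
3. not Box Box (r or q), 0
4. r or q, 0
5. q, 0
6. not Box (r or q), 1
7. r or q, 1
8. q, 1
9. not (r or q), 2
10. not r, 2
11. not q, 2
12. r or q, 2
13. q, 2
Accessibility: 0R0, 0R1, 0R2, 1R1, 1R2, 2R2
Branch closes: q and not q both at 2.
All branches of the negation close; one closing branch shown above.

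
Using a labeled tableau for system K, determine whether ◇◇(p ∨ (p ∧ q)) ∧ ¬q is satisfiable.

Yes, satisfiable

1. ◇◇(p ∨ (p ∧ q)) ∧ ¬q, w0
2. ◇◇(p ∨ (p ∧ q)), w0   [∧-rule on 1]
3. ¬q, w0   [∧-rule on 1]
4. ◇(p ∨ (p ∧ q)), w1   [◇-rule on 2: fresh world w1, w0Rw1]
5. p ∨ (p ∧ q), w2   [◇-rule on 4: fresh world w2, w1Rw2]
6. p ∧ q, w2   [∨-rule on 5 (branches; this branch)]
7. p, w2   [∧-rule on 6]
8. q, w2   [∧-rule on 6]
Accessibility: w0Rw1, w1Rw2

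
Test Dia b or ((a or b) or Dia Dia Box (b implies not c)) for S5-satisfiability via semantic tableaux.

Satisfiable

1. Dia b or ((a or b) or Dia Dia Box (b implies not c)), u
2. (a or b) or Dia Dia Box (b implies not c), u   [or-rule on 1 (branches; this branch)]
3. Dia Dia Box (b implies not c), u   [or-rule on 2 (branches; this branch)]
4. Dia Box (b implies not c), v   [Dia-rule on 3: fresh world v, uRv]
5. Box (b implies not c), w   [Dia-rule on 4: fresh world w, vRw]
6. b implies not c, u   [Box-rule on 5 via wRu]
7. b implies not c, v   [Box-rule on 5 via wRv]
8. b implies not c, w   [Box-rule on 5 via wRw]
9. not c, u   [implies-rule on 6 (branches; this branch)]
10. not c, v   [implies-rule on 7 (branches; this branch)]
11. not c, w   [implies-rule on 8 (branches; this branch)]
Accessibility: uRu, uRv, uRw, vRu, vRv, vRw, wRu, wRv, wRw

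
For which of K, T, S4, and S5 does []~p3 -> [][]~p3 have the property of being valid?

S4, S5

S4-tableau for the negation ~([]~p3 -> [][]~p3):
1. ~([]~p3 -> [][]~p3), w0
2. []~p3, w0
3. ~[][]~p3, w0
4. ~p3, w0
5. ~[]~p3, w1
6. ~p3, w1
7. p3, w2
8. ~p3, w2
Accessibility: w0Rw0, w0Rw1, w0Rw2, w1Rw1, w1Rw2, w2Rw2
Branch closes: p3 and ~p3 both at w2.
Every branch closes (one shown): valid in S4, hence also in S5 (every theorem of S4 is a theorem of S5).
T-tableau for the negation ~([]~p3 -> [][]~p3):
1. ~([]~p3 -> [][]~p3), w0
2. []~p3, w0
3. ~[][]~p3, w0
4. ~p3, w0
5. ~[]~p3, w1
6. ~p3, w1
7. p3, w2
Accessibility: w0Rw0, w0Rw1, w1Rw1, w1Rw2, w2Rw2
Complete open branch: countermodel on a T-frame, so not valid in T, nor in K (the same frame is also a K-frame).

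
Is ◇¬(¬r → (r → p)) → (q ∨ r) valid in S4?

Tableau for the negation ¬(◇¬(¬r → (r → p)) → (q ∨ r)):
1. ¬(◇¬(¬r → (r → p)) → (q ∨ r)), u
2. ◇¬(¬r → (r → p)), u
3. ¬(q ∨ r), u
4. ¬q, u
5. ¬r, u
6. ¬(¬r → (r → p)), v
7. ¬r, v
8. ¬(r → p), v
9. r, v
10. ¬p, v
Accessibility: uRu, uRv, vRv
Branch closes: r and ¬r both at v.
All branches of the negation close; one closing branch shown above.

Valid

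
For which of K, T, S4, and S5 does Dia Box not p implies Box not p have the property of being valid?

S5-tableau for the negation not (Dia Box not p implies Box not p):
1. not (Dia Box not p implies Box not p), w0
2. Dia Box not p, w0   [neg-implies-rule on 1]
3. not Box not p, w0   [neg-implies-rule on 1]
4. Box not p, w1   [Dia-rule on 2: fresh world w1, w0Rw1]
5. not p, w0   [Box-rule on 4 via w1Rw0]
6. not p, w1   [Box-rule on 4 via w1Rw1]
7. p, w2   [neg-Box-rule on 3: fresh world w2, w0Rw2]
8. not p, w2   [Box-rule on 4 via w1Rw2]
Accessibility: w0Rw0, w0Rw1, w0Rw2, w1Rw0, w1Rw1, w1Rw2, w2Rw0, w2Rw1, w2Rw2
Branch closes: p and not p both at w2.
Every branch closes (one shown): valid in S5.
S4-tableau for the negation not (Dia Box not p implies Box not p):
1. not (Dia Box not p implies Box not p), w0
2. Dia Box not p, w0   [neg-implies-rule on 1]
3. not Box not p, w0   [neg-implies-rule on 1]
4. Box not p, w1   [Dia-rule on 2: fresh world w1, w0Rw1]
5. not p, w1   [Box-rule on 4 via w1Rw1]
6. p, w2   [neg-Box-rule on 3: fresh world w2, w0Rw2]
Accessibility: w0Rw0, w0Rw1, w0Rw2, w1Rw1, w2Rw2
Complete open branch: countermodel on an S4-frame, so not valid in S4, nor in K, T (the same frame is also a K-frame and a T-frame).

S5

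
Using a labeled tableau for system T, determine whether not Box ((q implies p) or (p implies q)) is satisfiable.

1. not Box ((q implies p) or (p implies q)), u
2. not ((q implies p) or (p implies q)), v
3. not (q implies p), v
4. not (p implies q), v
5. q, v
6. not p, v
7. p, v
8. not q, v
Accessibility: uRu, uRv, vRv
Branch closes: p and not p both at v.
All branches of the tableau close; one closing branch shown above.

Unsatisfiable (every branch closes)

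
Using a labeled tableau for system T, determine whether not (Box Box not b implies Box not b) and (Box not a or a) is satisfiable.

1. not (Box Box not b implies Box not b) and (Box not a or a), 0
2. not (Box Box not b implies Box not b), 0   [and-rule on 1]
3. Box not a or a, 0   [and-rule on 1]
4. Box Box not b, 0   [neg-implies-rule on 2]
5. not Box not b, 0   [neg-implies-rule on 2]
6. Box not b, 0   [Box-rule on 4 via 0R0]
7. not b, 0   [Box-rule on 6 via 0R0]
8. Box not a, 0   [or-rule on 3 (branches; this branch)]
9. not a, 0   [Box-rule on 8 via 0R0]
10. b, 1   [neg-Box-rule on 5: fresh world 1, 0R1]
11. Box not b, 1   [Box-rule on 4 via 0R1]
12. not b, 1   [Box-rule on 6 via 0R1]
Accessibility: 0R0, 0R1, 1R1
Branch closes: b and not b both at 1.
All branches of the tableau close; one closing branch shown above.

No, unsatisfiable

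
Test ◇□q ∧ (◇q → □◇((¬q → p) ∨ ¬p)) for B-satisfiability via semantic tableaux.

1. ◇□q ∧ (◇q → □◇((¬q → p) ∨ ¬p)), u
2. ◇□q, u   [∧-rule on 1]
3. ◇q → □◇((¬q → p) ∨ ¬p), u   [∧-rule on 1]
4. □◇((¬q → p) ∨ ¬p), u   [→-rule on 3 (branches; this branch)]
5. ◇((¬q → p) ∨ ¬p), u   [□-rule on 4 via uRu]
6. □q, v   [◇-rule on 2: fresh world v, uRv]
7. ◇((¬q → p) ∨ ¬p), v   [□-rule on 4 via uRv]
8. q, u   [□-rule on 6 via vRu]
9. q, v   [□-rule on 6 via vRv]
10. (¬q → p) ∨ ¬p, w   [◇-rule on 5: fresh world w, uRw]
11. ◇((¬q → p) ∨ ¬p), w   [□-rule on 4 via uRw]
12. ¬p, w   [∨-rule on 10 (branches; this branch)]
13. (¬q → p) ∨ ¬p, x   [◇-rule on 7: fresh world x, vRx]
14. q, x   [□-rule on 6 via vRx]
15. ¬p, x   [∨-rule on 13 (branches; this branch)]
16. (¬q → p) ∨ ¬p, y   [◇-rule on 11: fresh world y, wRy]
17. ¬p, y   [∨-rule on 16 (branches; this branch)]
Accessibility: uRu, uRv, uRw, vRu, vRv, vRx, wRu, wRw, wRy, xRv, xRx, yRw, yRy

Satisfiable (open branch found)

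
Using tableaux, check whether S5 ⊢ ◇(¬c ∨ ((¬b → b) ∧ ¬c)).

Tableau for the negation ¬◇(¬c ∨ ((¬b → b) ∧ ¬c)):
1. ¬◇(¬c ∨ ((¬b → b) ∧ ¬c)), u
2. ¬(¬c ∨ ((¬b → b) ∧ ¬c)), u   [¬◇-rule on 1 via uRu]
3. c, u   [¬∨-rule on 2]
4. ¬((¬b → b) ∧ ¬c), u   [¬∨-rule on 2]
Accessibility: uRu
The negation has an open branch (countermodel exists).

Invalid (countermodel exists)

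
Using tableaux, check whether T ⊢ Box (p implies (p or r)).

Valid

Tableau for the negation not Box (p implies (p or r)):
1. not Box (p implies (p or r)), w0
2. not (p implies (p or r)), w1   [neg-Box-rule on 1: fresh world w1, w0Rw1]
3. p, w1   [neg-implies-rule on 2]
4. not (p or r), w1   [neg-implies-rule on 2]
5. not p, w1   [neg-or-rule on 4]
6. not r, w1   [neg-or-rule on 4]
Accessibility: w0Rw0, w0Rw1, w1Rw1
Branch closes: p and not p both at w1.
All branches of the negation close; one closing branch shown above.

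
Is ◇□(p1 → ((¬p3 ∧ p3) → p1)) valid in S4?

Valid

Tableau for the negation ¬◇□(p1 → ((¬p3 ∧ p3) → p1)):
1. ¬◇□(p1 → ((¬p3 ∧ p3) → p1)), w0
2. ¬□(p1 → ((¬p3 ∧ p3) → p1)), w0   [¬◇-rule on 1 via w0Rw0]
3. ¬(p1 → ((¬p3 ∧ p3) → p1)), w1   [¬□-rule on 2: fresh world w1, w0Rw1]
4. p1, w1   [¬→-rule on 3]
5. ¬((¬p3 ∧ p3) → p1), w1   [¬→-rule on 3]
6. ¬p3 ∧ p3, w1   [¬→-rule on 5]
7. ¬p1, w1   [¬→-rule on 5]
Accessibility: w0Rw0, w0Rw1, w1Rw1
Branch closes: p1 and ¬p1 both at w1.
Every branch of the negation's tableau closes; the branch above is one of them.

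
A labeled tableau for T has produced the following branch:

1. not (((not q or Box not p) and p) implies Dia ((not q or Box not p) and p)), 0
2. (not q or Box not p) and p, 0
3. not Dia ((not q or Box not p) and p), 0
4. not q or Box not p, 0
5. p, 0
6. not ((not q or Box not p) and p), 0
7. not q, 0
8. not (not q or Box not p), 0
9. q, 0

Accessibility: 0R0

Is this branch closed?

Yes, closed

Both q and not q appear at 0.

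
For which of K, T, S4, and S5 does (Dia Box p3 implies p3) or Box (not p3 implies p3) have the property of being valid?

S5

S5-tableau for the negation not ((Dia Box p3 implies p3) or Box (not p3 implies p3)):
1. not ((Dia Box p3 implies p3) or Box (not p3 implies p3)), u
2. not (Dia Box p3 implies p3), u
3. not Box (not p3 implies p3), u
4. Dia Box p3, u
5. not p3, u
6. not (not p3 implies p3), v
7. not p3, v
8. Box p3, w
9. p3, u
Accessibility: uRu, uRv, uRw, vRu, vRv, vRw, wRu, wRv, wRw
Branch closes: p3 and not p3 both at u.
Every branch closes (one shown): valid in S5.
S4-tableau for the negation not ((Dia Box p3 implies p3) or Box (not p3 implies p3)):
1. not ((Dia Box p3 implies p3) or Box (not p3 implies p3)), u
2. not (Dia Box p3 implies p3), u
3. not Box (not p3 implies p3), u
4. Dia Box p3, u
5. not p3, u
6. not (not p3 implies p3), v
7. not p3, v
8. Box p3, w
9. p3, w
Accessibility: uRu, uRv, uRw, vRv, wRw
Complete open branch: countermodel on an S4-frame, so not valid in S4, nor in K, T (the same frame is also a K-frame and a T-frame).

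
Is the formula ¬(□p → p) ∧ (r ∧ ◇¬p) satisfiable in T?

No, unsatisfiable

1. ¬(□p → p) ∧ (r ∧ ◇¬p), u
2. ¬(□p → p), u
3. r ∧ ◇¬p, u
4. □p, u
5. ¬p, u
6. r, u
7. ◇¬p, u
8. p, u
Accessibility: uRu
Branch closes: p and ¬p both at u.
All branches of the tableau close; one closing branch shown above.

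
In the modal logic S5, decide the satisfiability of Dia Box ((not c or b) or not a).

Satisfiable (open branch found)

1. Dia Box ((not c or b) or not a), w0
2. Box ((not c or b) or not a), w1   [Dia-rule on 1: fresh world w1, w0Rw1]
3. (not c or b) or not a, w0   [Box-rule on 2 via w1Rw0]
4. (not c or b) or not a, w1   [Box-rule on 2 via w1Rw1]
5. not a, w0   [or-rule on 3 (branches; this branch)]
6. not a, w1   [or-rule on 4 (branches; this branch)]
Accessibility: w0Rw0, w0Rw1, w1Rw0, w1Rw1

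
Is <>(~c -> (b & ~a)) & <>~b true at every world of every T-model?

Invalid (countermodel exists)

Tableau for the negation ~(<>(~c -> (b & ~a)) & <>~b):
1. ~(<>(~c -> (b & ~a)) & <>~b), u
2. ~<>~b, u
3. b, u
Accessibility: uRu
The negation has an open branch (countermodel exists).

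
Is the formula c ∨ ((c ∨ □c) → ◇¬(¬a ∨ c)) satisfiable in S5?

Yes, satisfiable

1. c ∨ ((c ∨ □c) → ◇¬(¬a ∨ c)), w0
2. (c ∨ □c) → ◇¬(¬a ∨ c), w0   [∨-rule on 1 (branches; this branch)]
3. ◇¬(¬a ∨ c), w0   [→-rule on 2 (branches; this branch)]
4. ¬(¬a ∨ c), w1   [◇-rule on 3: fresh world w1, w0Rw1]
5. a, w1   [¬∨-rule on 4]
6. ¬c, w1   [¬∨-rule on 4]
Accessibility: w0Rw0, w0Rw1, w1Rw0, w1Rw1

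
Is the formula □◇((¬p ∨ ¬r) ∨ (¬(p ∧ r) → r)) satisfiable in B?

Yes, satisfiable

1. □◇((¬p ∨ ¬r) ∨ (¬(p ∧ r) → r)), u
2. ◇((¬p ∨ ¬r) ∨ (¬(p ∧ r) → r)), u   [□-rule on 1 via uRu]
3. (¬p ∨ ¬r) ∨ (¬(p ∧ r) → r), v   [◇-rule on 2: fresh world v, uRv]
4. ◇((¬p ∨ ¬r) ∨ (¬(p ∧ r) → r)), v   [□-rule on 1 via uRv]
5. ¬(p ∧ r) → r, v   [∨-rule on 3 (branches; this branch)]
6. r, v   [→-rule on 5 (branches; this branch)]
7. (¬p ∨ ¬r) ∨ (¬(p ∧ r) → r), w   [◇-rule on 4: fresh world w, vRw]
8. ¬(p ∧ r) → r, w   [∨-rule on 7 (branches; this branch)]
9. r, w   [→-rule on 8 (branches; this branch)]
Accessibility: uRu, uRv, vRu, vRv, vRw, wRv, wRw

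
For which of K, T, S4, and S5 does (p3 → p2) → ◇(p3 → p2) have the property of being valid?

T-tableau for the negation ¬((p3 → p2) → ◇(p3 → p2)):
1. ¬((p3 → p2) → ◇(p3 → p2)), u
2. p3 → p2, u   [¬→-rule on 1]
3. ¬◇(p3 → p2), u   [¬→-rule on 1]
4. ¬(p3 → p2), u   [¬◇-rule on 3 via uRu]
5. p3, u   [¬→-rule on 4]
6. ¬p2, u   [¬→-rule on 4]
7. p2, u   [→-rule on 2 (branches; this branch)]
Accessibility: uRu
Branch closes: p2 and ¬p2 both at u.
Every branch closes (one shown): valid in T, hence also in S4, S5 (every theorem of T is a theorem of S4 and S5).
K-tableau for the negation ¬((p3 → p2) → ◇(p3 → p2)):
1. ¬((p3 → p2) → ◇(p3 → p2)), u
2. p3 → p2, u   [¬→-rule on 1]
3. ¬◇(p3 → p2), u   [¬→-rule on 1]
4. p2, u   [→-rule on 2 (branches; this branch)]
Complete open branch: countermodel on a K-frame, so not valid in K.

T, S4, S5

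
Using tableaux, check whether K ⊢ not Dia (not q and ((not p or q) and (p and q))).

Valid in K

Tableau for the negation Dia (not q and ((not p or q) and (p and q))):
1. Dia (not q and ((not p or q) and (p and q))), u
2. not q and ((not p or q) and (p and q)), v
3. not q, v
4. (not p or q) and (p and q), v
5. not p or q, v
6. p and q, v
7. p, v
8. q, v
Accessibility: uRv
Branch closes: q and not q both at v.
All branches of the negation close; one closing branch shown above.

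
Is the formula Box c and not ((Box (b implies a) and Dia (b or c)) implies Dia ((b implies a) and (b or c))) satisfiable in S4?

Unsatisfiable

1. Box c and not ((Box (b implies a) and Dia (b or c)) implies Dia ((b implies a) and (b or c))), w0
2. Box c, w0   [and-rule on 1]
3. not ((Box (b implies a) and Dia (b or c)) implies Dia ((b implies a) and (b or c))), w0   [and-rule on 1]
4. Box (b implies a) and Dia (b or c), w0   [neg-implies-rule on 3]
5. not Dia ((b implies a) and (b or c)), w0   [neg-implies-rule on 3]
6. Box (b implies a), w0   [and-rule on 4]
7. Dia (b or c), w0   [and-rule on 4]
8. c, w0   [Box-rule on 2 via w0Rw0]
9. not ((b implies a) and (b or c)), w0   [neg-Dia-rule on 5 via w0Rw0]
10. b implies a, w0   [Box-rule on 6 via w0Rw0]
11. not (b implies a), w0   [neg-and-rule on 9 (branches; this branch)]
12. b, w0   [neg-implies-rule on 11]
13. not a, w0   [neg-implies-rule on 11]
14. a, w0   [implies-rule on 10 (branches; this branch)]
Accessibility: w0Rw0
Branch closes: a and not a both at w0.
All branches of the tableau close; one closing branch shown above.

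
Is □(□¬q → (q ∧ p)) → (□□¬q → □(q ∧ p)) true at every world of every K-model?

Tableau for the negation ¬(□(□¬q → (q ∧ p)) → (□□¬q → □(q ∧ p))):
1. ¬(□(□¬q → (q ∧ p)) → (□□¬q → □(q ∧ p))), w0
2. □(□¬q → (q ∧ p)), w0
3. ¬(□□¬q → □(q ∧ p)), w0
4. □□¬q, w0
5. ¬□(q ∧ p), w0
6. ¬(q ∧ p), w1
7. □¬q → (q ∧ p), w1
8. □¬q, w1
9. ¬p, w1
10. ¬□¬q, w1
11. q, w2
12. ¬q, w2
Accessibility: w0Rw1, w1Rw2
Branch closes: q and ¬q both at w2.
Every branch of the negation's tableau closes; the branch above is one of them.

Valid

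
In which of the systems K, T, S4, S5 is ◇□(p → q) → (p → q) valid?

S4-tableau for the negation ¬(◇□(p → q) → (p → q)):
1. ¬(◇□(p → q) → (p → q)), u
2. ◇□(p → q), u
3. ¬(p → q), u
4. p, u
5. ¬q, u
6. □(p → q), v
7. p → q, v
8. q, v
Accessibility: uRu, uRv, vRv
Complete open branch: countermodel on an S4-frame, so not valid in S4, nor in K, T (the same frame is also a K-frame and a T-frame).
S5-tableau for the negation ¬(◇□(p → q) → (p → q)):
1. ¬(◇□(p → q) → (p → q)), u
2. ◇□(p → q), u
3. ¬(p → q), u
4. p, u
5. ¬q, u
6. □(p → q), v
7. p → q, u
8. p → q, v
9. q, u
Accessibility: uRu, uRv, vRu, vRv
Branch closes: q and ¬q both at u.
Every branch closes (one shown): valid in S5.

S5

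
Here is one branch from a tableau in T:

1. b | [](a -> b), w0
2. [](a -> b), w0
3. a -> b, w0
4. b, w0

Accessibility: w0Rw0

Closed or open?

No atom appears with both signs at the same world.

Open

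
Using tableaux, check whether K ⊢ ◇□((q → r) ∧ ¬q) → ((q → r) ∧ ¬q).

No, not valid

Tableau for the negation ¬(◇□((q → r) ∧ ¬q) → ((q → r) ∧ ¬q)):
1. ¬(◇□((q → r) ∧ ¬q) → ((q → r) ∧ ¬q)), w0
2. ◇□((q → r) ∧ ¬q), w0
3. ¬((q → r) ∧ ¬q), w0
4. q, w0
5. □((q → r) ∧ ¬q), w1
Accessibility: w0Rw1
The negation has an open branch (countermodel exists).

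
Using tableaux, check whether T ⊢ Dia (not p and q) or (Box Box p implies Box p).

Tableau for the negation not (Dia (not p and q) or (Box Box p implies Box p)):
1. not (Dia (not p and q) or (Box Box p implies Box p)), u
2. not Dia (not p and q), u
3. not (Box Box p implies Box p), u
4. Box Box p, u
5. not Box p, u
6. not (not p and q), u
7. Box p, u
8. p, u
9. not q, u
10. not p, v
11. not (not p and q), v
12. Box p, v
13. p, v
Accessibility: uRu, uRv, vRv
Branch closes: p and not p both at v.
All branches of the negation close; one closing branch shown above.

Valid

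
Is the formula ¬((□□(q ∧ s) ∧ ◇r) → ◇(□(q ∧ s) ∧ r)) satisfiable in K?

1. ¬((□□(q ∧ s) ∧ ◇r) → ◇(□(q ∧ s) ∧ r)), w0
2. □□(q ∧ s) ∧ ◇r, w0   [¬→-rule on 1]
3. ¬◇(□(q ∧ s) ∧ r), w0   [¬→-rule on 1]
4. □□(q ∧ s), w0   [∧-rule on 2]
5. ◇r, w0   [∧-rule on 2]
6. r, w1   [◇-rule on 5: fresh world w1, w0Rw1]
7. ¬(□(q ∧ s) ∧ r), w1   [¬◇-rule on 3 via w0Rw1]
8. □(q ∧ s), w1   [□-rule on 4 via w0Rw1]
9. ¬□(q ∧ s), w1   [¬∧-rule on 7 (branches; this branch)]
10. ¬(q ∧ s), w2   [¬□-rule on 9: fresh world w2, w1Rw2]
11. q ∧ s, w2   [□-rule on 8 via w1Rw2]
12. q, w2   [∧-rule on 11]
13. s, w2   [∧-rule on 11]
14. ¬s, w2   [¬∧-rule on 10 (branches; this branch)]
Accessibility: w0Rw1, w1Rw2
Branch closes: s and ¬s both at w2.
All branches of the tableau close; one closing branch shown above.

Unsatisfiable (every branch closes)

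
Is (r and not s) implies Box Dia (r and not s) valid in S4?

Tableau for the negation not ((r and not s) implies Box Dia (r and not s)):
1. not ((r and not s) implies Box Dia (r and not s)), w0
2. r and not s, w0
3. not Box Dia (r and not s), w0
4. r, w0
5. not s, w0
6. not Dia (r and not s), w1
7. not (r and not s), w1
8. s, w1
Accessibility: w0Rw0, w0Rw1, w1Rw1
The negation has an open branch (countermodel exists).

Invalid (countermodel exists)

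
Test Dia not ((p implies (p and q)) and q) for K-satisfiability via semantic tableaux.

1. Dia not ((p implies (p and q)) and q), w0
2. not ((p implies (p and q)) and q), w1
3. not q, w1
Accessibility: w0Rw1

Satisfiable (open branch found)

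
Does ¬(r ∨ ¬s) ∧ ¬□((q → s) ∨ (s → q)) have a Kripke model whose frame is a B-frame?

1. ¬(r ∨ ¬s) ∧ ¬□((q → s) ∨ (s → q)), w0
2. ¬(r ∨ ¬s), w0   [∧-rule on 1]
3. ¬□((q → s) ∨ (s → q)), w0   [∧-rule on 1]
4. ¬r, w0   [¬∨-rule on 2]
5. s, w0   [¬∨-rule on 2]
6. ¬((q → s) ∨ (s → q)), w1   [¬□-rule on 3: fresh world w1, w0Rw1]
7. ¬(q → s), w1   [¬∨-rule on 6]
8. ¬(s → q), w1   [¬∨-rule on 6]
9. q, w1   [¬→-rule on 7]
10. ¬s, w1   [¬→-rule on 7]
11. s, w1   [¬→-rule on 8]
12. ¬q, w1   [¬→-rule on 8]
Accessibility: w0Rw0, w0Rw1, w1Rw0, w1Rw1
Branch closes: s and ¬s both at w1.
Every branch closes; the branch above is one of them.

Unsatisfiable (every branch closes)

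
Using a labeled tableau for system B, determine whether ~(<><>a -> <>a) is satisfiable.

1. ~(<><>a -> <>a), u
2. <><>a, u
3. ~<>a, u
4. ~a, u
5. <>a, v
6. ~a, v
7. a, w
Accessibility: uRu, uRv, vRu, vRv, vRw, wRv, wRw

Satisfiable (open branch found)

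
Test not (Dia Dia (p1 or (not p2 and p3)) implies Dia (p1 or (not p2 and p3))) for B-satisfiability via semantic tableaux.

1. not (Dia Dia (p1 or (not p2 and p3)) implies Dia (p1 or (not p2 and p3))), 0
2. Dia Dia (p1 or (not p2 and p3)), 0
3. not Dia (p1 or (not p2 and p3)), 0
4. not (p1 or (not p2 and p3)), 0
5. not p1, 0
6. not (not p2 and p3), 0
7. not p3, 0
8. Dia (p1 or (not p2 and p3)), 1
9. not (p1 or (not p2 and p3)), 1
10. not p1, 1
11. not (not p2 and p3), 1
12. not p3, 1
13. p1 or (not p2 and p3), 2
14. not p2 and p3, 2
15. not p2, 2
16. p3, 2
Accessibility: 0R0, 0R1, 1R0, 1R1, 1R2, 2R1, 2R2

Yes, satisfiable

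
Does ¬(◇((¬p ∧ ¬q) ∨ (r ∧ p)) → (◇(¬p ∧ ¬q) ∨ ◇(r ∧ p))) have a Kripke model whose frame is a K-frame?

Unsatisfiable (every branch closes)

1. ¬(◇((¬p ∧ ¬q) ∨ (r ∧ p)) → (◇(¬p ∧ ¬q) ∨ ◇(r ∧ p))), u
2. ◇((¬p ∧ ¬q) ∨ (r ∧ p)), u
3. ¬(◇(¬p ∧ ¬q) ∨ ◇(r ∧ p)), u
4. ¬◇(¬p ∧ ¬q), u
5. ¬◇(r ∧ p), u
6. (¬p ∧ ¬q) ∨ (r ∧ p), v
7. ¬(¬p ∧ ¬q), v
8. ¬(r ∧ p), v
9. r ∧ p, v
10. r, v
11. p, v
12. q, v
13. ¬p, v
Accessibility: uRv
Branch closes: p and ¬p both at v.
Every branch closes; the branch above is one of them.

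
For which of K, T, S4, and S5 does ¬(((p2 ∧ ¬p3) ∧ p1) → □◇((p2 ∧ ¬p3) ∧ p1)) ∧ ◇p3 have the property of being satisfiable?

S5-tableau for the formula:
1. ¬(((p2 ∧ ¬p3) ∧ p1) → □◇((p2 ∧ ¬p3) ∧ p1)) ∧ ◇p3, u
2. ¬(((p2 ∧ ¬p3) ∧ p1) → □◇((p2 ∧ ¬p3) ∧ p1)), u
3. ◇p3, u
4. (p2 ∧ ¬p3) ∧ p1, u
5. ¬□◇((p2 ∧ ¬p3) ∧ p1), u
6. p2 ∧ ¬p3, u
7. p1, u
8. p2, u
9. ¬p3, u
10. p3, v
11. ¬◇((p2 ∧ ¬p3) ∧ p1), w
12. ¬((p2 ∧ ¬p3) ∧ p1), u
13. ¬((p2 ∧ ¬p3) ∧ p1), v
14. ¬((p2 ∧ ¬p3) ∧ p1), w
15. ¬(p2 ∧ ¬p3), u
16. ¬p1, v
17. ¬p1, w
18. p3, u
Accessibility: uRu, uRv, uRw, vRu, vRv, vRw, wRu, wRv, wRw
Branch closes: p3 and ¬p3 both at u.
Every branch closes (one shown): unsatisfiable in S5.
S4-tableau for the formula:
1. ¬(((p2 ∧ ¬p3) ∧ p1) → □◇((p2 ∧ ¬p3) ∧ p1)) ∧ ◇p3, u
2. ¬(((p2 ∧ ¬p3) ∧ p1) → □◇((p2 ∧ ¬p3) ∧ p1)), u
3. ◇p3, u
4. (p2 ∧ ¬p3) ∧ p1, u
5. ¬□◇((p2 ∧ ¬p3) ∧ p1), u
6. p2 ∧ ¬p3, u
7. p1, u
8. p2, u
9. ¬p3, u
10. p3, v
11. ¬◇((p2 ∧ ¬p3) ∧ p1), w
12. ¬((p2 ∧ ¬p3) ∧ p1), w
13. ¬p1, w
Accessibility: uRu, uRv, uRw, vRv, wRw
Complete open branch: satisfiable in S4, hence also in K, T (this S4-model is also a K-model and a T-model).

K, T, S4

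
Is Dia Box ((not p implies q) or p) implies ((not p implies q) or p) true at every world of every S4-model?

Invalid (countermodel exists)

Tableau for the negation not (Dia Box ((not p implies q) or p) implies ((not p implies q) or p)):
1. not (Dia Box ((not p implies q) or p) implies ((not p implies q) or p)), w0
2. Dia Box ((not p implies q) or p), w0
3. not ((not p implies q) or p), w0
4. not (not p implies q), w0
5. not p, w0
6. not q, w0
7. Box ((not p implies q) or p), w1
8. (not p implies q) or p, w1
9. p, w1
Accessibility: w0Rw0, w0Rw1, w1Rw1
The negation has an open branch (countermodel exists).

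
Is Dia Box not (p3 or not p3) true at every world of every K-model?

Not valid

Tableau for the negation not Dia Box not (p3 or not p3):
1. not Dia Box not (p3 or not p3), u
The negation has an open branch (countermodel exists).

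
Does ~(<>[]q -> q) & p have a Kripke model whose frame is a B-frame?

1. ~(<>[]q -> q) & p, w0
2. ~(<>[]q -> q), w0
3. p, w0
4. <>[]q, w0
5. ~q, w0
6. []q, w1
7. q, w0
Accessibility: w0Rw0, w0Rw1, w1Rw0, w1Rw1
Branch closes: q and ~q both at w0.
Every branch closes; the branch above is one of them.

No, unsatisfiable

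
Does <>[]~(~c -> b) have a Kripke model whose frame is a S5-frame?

1. <>[]~(~c -> b), u
2. []~(~c -> b), v   [<>-rule on 1: fresh world v, uRv]
3. ~(~c -> b), u   [[]-rule on 2 via vRu]
4. ~c, u   [~->-rule on 3]
5. ~b, u   [~->-rule on 3]
6. ~(~c -> b), v   [[]-rule on 2 via vRv]
7. ~c, v   [~->-rule on 6]
8. ~b, v   [~->-rule on 6]
Accessibility: uRu, uRv, vRu, vRv

Yes, satisfiable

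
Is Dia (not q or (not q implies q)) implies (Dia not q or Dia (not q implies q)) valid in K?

Valid

Tableau for the negation not (Dia (not q or (not q implies q)) implies (Dia not q or Dia (not q implies q))):
1. not (Dia (not q or (not q implies q)) implies (Dia not q or Dia (not q implies q))), u
2. Dia (not q or (not q implies q)), u
3. not (Dia not q or Dia (not q implies q)), u
4. not Dia not q, u
5. not Dia (not q implies q), u
6. not q or (not q implies q), v
7. q, v
8. not (not q implies q), v
9. not q, v
Accessibility: uRv
Branch closes: q and not q both at v.
All branches of the negation close; one closing branch shown above.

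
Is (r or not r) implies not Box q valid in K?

Tableau for the negation not ((r or not r) implies not Box q):
1. not ((r or not r) implies not Box q), u
2. r or not r, u
3. Box q, u
4. not r, u
The negation has an open branch (countermodel exists).

Invalid (countermodel exists)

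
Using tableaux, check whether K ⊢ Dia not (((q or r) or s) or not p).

Invalid (countermodel exists)

Tableau for the negation not Dia not (((q or r) or s) or not p):
1. not Dia not (((q or r) or s) or not p), w0
The negation has an open branch (countermodel exists).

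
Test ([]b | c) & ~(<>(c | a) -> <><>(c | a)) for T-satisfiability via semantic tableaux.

Unsatisfiable (every branch closes)

1. ([]b | c) & ~(<>(c | a) -> <><>(c | a)), w0
2. []b | c, w0
3. ~(<>(c | a) -> <><>(c | a)), w0
4. <>(c | a), w0
5. ~<><>(c | a), w0
6. ~<>(c | a), w0
7. ~(c | a), w0
8. ~c, w0
9. ~a, w0
10. []b, w0
11. b, w0
12. c | a, w1
13. ~<>(c | a), w1
14. ~(c | a), w1
15. ~c, w1
16. ~a, w1
17. b, w1
18. a, w1
Accessibility: w0Rw0, w0Rw1, w1Rw1
Branch closes: a and ~a both at w1.
(One branch shown.) All branches close.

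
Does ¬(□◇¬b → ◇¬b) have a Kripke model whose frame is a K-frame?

Yes, satisfiable

1. ¬(□◇¬b → ◇¬b), w0
2. □◇¬b, w0
3. ¬◇¬b, w0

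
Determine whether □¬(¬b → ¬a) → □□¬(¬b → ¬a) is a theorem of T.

Tableau for the negation ¬(□¬(¬b → ¬a) → □□¬(¬b → ¬a)):
1. ¬(□¬(¬b → ¬a) → □□¬(¬b → ¬a)), u
2. □¬(¬b → ¬a), u
3. ¬□□¬(¬b → ¬a), u
4. ¬(¬b → ¬a), u
5. ¬b, u
6. a, u
7. ¬□¬(¬b → ¬a), v
8. ¬(¬b → ¬a), v
9. ¬b, v
10. a, v
11. ¬b → ¬a, w
12. ¬a, w
Accessibility: uRu, uRv, vRv, vRw, wRw
The negation has an open branch (countermodel exists).

Invalid (countermodel exists)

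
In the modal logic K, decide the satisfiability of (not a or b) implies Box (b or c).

1. (not a or b) implies Box (b or c), w0
2. Box (b or c), w0

Satisfiable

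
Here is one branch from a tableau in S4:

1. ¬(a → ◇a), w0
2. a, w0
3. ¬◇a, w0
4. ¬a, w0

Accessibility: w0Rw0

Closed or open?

Both a and ¬a appear at w0.

Yes, closed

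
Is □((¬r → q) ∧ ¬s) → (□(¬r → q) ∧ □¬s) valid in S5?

Yes, valid

Tableau for the negation ¬(□((¬r → q) ∧ ¬s) → (□(¬r → q) ∧ □¬s)):
1. ¬(□((¬r → q) ∧ ¬s) → (□(¬r → q) ∧ □¬s)), w0
2. □((¬r → q) ∧ ¬s), w0
3. ¬(□(¬r → q) ∧ □¬s), w0
4. (¬r → q) ∧ ¬s, w0
5. ¬r → q, w0
6. ¬s, w0
7. ¬□(¬r → q), w0
8. q, w0
9. ¬(¬r → q), w1
10. ¬r, w1
11. ¬q, w1
12. (¬r → q) ∧ ¬s, w1
13. ¬r → q, w1
14. ¬s, w1
15. q, w1
Accessibility: w0Rw0, w0Rw1, w1Rw0, w1Rw1
Branch closes: q and ¬q both at w1.
Every branch of the negation's tableau closes; the branch above is one of them.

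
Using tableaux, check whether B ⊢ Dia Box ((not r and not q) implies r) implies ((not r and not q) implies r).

Yes, valid

Tableau for the negation not (Dia Box ((not r and not q) implies r) implies ((not r and not q) implies r)):
1. not (Dia Box ((not r and not q) implies r) implies ((not r and not q) implies r)), 0
2. Dia Box ((not r and not q) implies r), 0   [neg-implies-rule on 1]
3. not ((not r and not q) implies r), 0   [neg-implies-rule on 1]
4. not r and not q, 0   [neg-implies-rule on 3]
5. not r, 0   [neg-implies-rule on 3]
6. not q, 0   [and-rule on 4]
7. Box ((not r and not q) implies r), 1   [Dia-rule on 2: fresh world 1, 0R1]
8. (not r and not q) implies r, 0   [Box-rule on 7 via 1R0]
9. (not r and not q) implies r, 1   [Box-rule on 7 via 1R1]
10. not (not r and not q), 0   [implies-rule on 8 (branches; this branch)]
11. r, 1   [implies-rule on 9 (branches; this branch)]
12. q, 0   [neg-and-rule on 10 (branches; this branch)]
Accessibility: 0R0, 0R1, 1R0, 1R1
Branch closes: q and not q both at 0.
All branches of the negation close; one closing branch shown above.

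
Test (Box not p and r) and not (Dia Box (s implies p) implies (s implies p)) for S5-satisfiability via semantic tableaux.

No, unsatisfiable

1. (Box not p and r) and not (Dia Box (s implies p) implies (s implies p)), u
2. Box not p and r, u
3. not (Dia Box (s implies p) implies (s implies p)), u
4. Box not p, u
5. r, u
6. Dia Box (s implies p), u
7. not (s implies p), u
8. s, u
9. not p, u
10. Box (s implies p), v
11. not p, v
12. s implies p, u
13. s implies p, v
14. p, u
Accessibility: uRu, uRv, vRu, vRv
Branch closes: p and not p both at u.
All branches of the tableau close; one closing branch shown above.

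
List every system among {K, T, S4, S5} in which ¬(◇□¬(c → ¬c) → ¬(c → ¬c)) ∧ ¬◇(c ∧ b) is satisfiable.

K, T, S4

S5-tableau for the formula:
1. ¬(◇□¬(c → ¬c) → ¬(c → ¬c)) ∧ ¬◇(c ∧ b), w0
2. ¬(◇□¬(c → ¬c) → ¬(c → ¬c)), w0
3. ¬◇(c ∧ b), w0
4. ◇□¬(c → ¬c), w0
5. c → ¬c, w0
6. ¬(c ∧ b), w0
7. ¬c, w0
8. ¬b, w0
9. □¬(c → ¬c), w1
10. ¬(c ∧ b), w1
11. ¬(c → ¬c), w0
12. c, w0
Accessibility: w0Rw0, w0Rw1, w1Rw0, w1Rw1
Branch closes: c and ¬c both at w0.
Every branch closes (one shown): unsatisfiable in S5.
S4-tableau for the formula:
1. ¬(◇□¬(c → ¬c) → ¬(c → ¬c)) ∧ ¬◇(c ∧ b), w0
2. ¬(◇□¬(c → ¬c) → ¬(c → ¬c)), w0
3. ¬◇(c ∧ b), w0
4. ◇□¬(c → ¬c), w0
5. c → ¬c, w0
6. ¬(c ∧ b), w0
7. ¬c, w0
8. ¬b, w0
9. □¬(c → ¬c), w1
10. ¬(c ∧ b), w1
11. ¬(c → ¬c), w1
12. c, w1
13. ¬b, w1
Accessibility: w0Rw0, w0Rw1, w1Rw1
Complete open branch: satisfiable in S4, hence also in K, T (this S4-model is also a K-model and a T-model).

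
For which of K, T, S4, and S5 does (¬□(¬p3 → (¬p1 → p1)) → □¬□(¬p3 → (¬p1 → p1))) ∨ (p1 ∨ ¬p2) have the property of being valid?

S5

S4-tableau for the negation ¬((¬□(¬p3 → (¬p1 → p1)) → □¬□(¬p3 → (¬p1 → p1))) ∨ (p1 ∨ ¬p2)):
1. ¬((¬□(¬p3 → (¬p1 → p1)) → □¬□(¬p3 → (¬p1 → p1))) ∨ (p1 ∨ ¬p2)), w0
2. ¬(¬□(¬p3 → (¬p1 → p1)) → □¬□(¬p3 → (¬p1 → p1))), w0
3. ¬(p1 ∨ ¬p2), w0
4. ¬□(¬p3 → (¬p1 → p1)), w0
5. ¬□¬□(¬p3 → (¬p1 → p1)), w0
6. ¬p1, w0
7. p2, w0
8. ¬(¬p3 → (¬p1 → p1)), w1
9. ¬p3, w1
10. ¬(¬p1 → p1), w1
11. ¬p1, w1
12. □(¬p3 → (¬p1 → p1)), w2
13. ¬p3 → (¬p1 → p1), w2
14. ¬p1 → p1, w2
15. p1, w2
Accessibility: w0Rw0, w0Rw1, w0Rw2, w1Rw1, w2Rw2
Complete open branch: countermodel on an S4-frame, so not valid in S4, nor in K, T (the same frame is also a K-frame and a T-frame).
S5-tableau for the negation ¬((¬□(¬p3 → (¬p1 → p1)) → □¬□(¬p3 → (¬p1 → p1))) ∨ (p1 ∨ ¬p2)):
1. ¬((¬□(¬p3 → (¬p1 → p1)) → □¬□(¬p3 → (¬p1 → p1))) ∨ (p1 ∨ ¬p2)), w0
2. ¬(¬□(¬p3 → (¬p1 → p1)) → □¬□(¬p3 → (¬p1 → p1))), w0
3. ¬(p1 ∨ ¬p2), w0
4. ¬□(¬p3 → (¬p1 → p1)), w0
5. ¬□¬□(¬p3 → (¬p1 → p1)), w0
6. ¬p1, w0
7. p2, w0
8. ¬(¬p3 → (¬p1 → p1)), w1
9. ¬p3, w1
10. ¬(¬p1 → p1), w1
11. ¬p1, w1
12. □(¬p3 → (¬p1 → p1)), w2
13. ¬p3 → (¬p1 → p1), w0
14. ¬p3 → (¬p1 → p1), w1
15. ¬p3 → (¬p1 → p1), w2
16. ¬p1 → p1, w0
17. ¬p1 → p1, w1
18. ¬p1 → p1, w2
19. p1, w0
Accessibility: w0Rw0, w0Rw1, w0Rw2, w1Rw0, w1Rw1, w1Rw2, w2Rw0, w2Rw1, w2Rw2
Branch closes: p1 and ¬p1 both at w0.
Every branch closes (one shown): valid in S5.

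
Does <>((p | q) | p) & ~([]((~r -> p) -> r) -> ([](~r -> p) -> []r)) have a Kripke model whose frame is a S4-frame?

1. <>((p | q) | p) & ~([]((~r -> p) -> r) -> ([](~r -> p) -> []r)), u
2. <>((p | q) | p), u
3. ~([]((~r -> p) -> r) -> ([](~r -> p) -> []r)), u
4. []((~r -> p) -> r), u
5. ~([](~r -> p) -> []r), u
6. [](~r -> p), u
7. ~[]r, u
8. (~r -> p) -> r, u
9. ~r -> p, u
10. r, u
11. p, u
12. (p | q) | p, v
13. (~r -> p) -> r, v
14. ~r -> p, v
15. p | q, v
16. r, v
17. p, v
18. q, v
19. ~r, w
20. (~r -> p) -> r, w
21. ~r -> p, w
22. ~(~r -> p), w
23. ~p, w
24. p, w
Accessibility: uRu, uRv, uRw, vRv, wRw
Branch closes: p and ~p both at w.
Every branch closes; the branch above is one of them.

Unsatisfiable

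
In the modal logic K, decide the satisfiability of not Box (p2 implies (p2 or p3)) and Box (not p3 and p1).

1. not Box (p2 implies (p2 or p3)) and Box (not p3 and p1), u
2. not Box (p2 implies (p2 or p3)), u
3. Box (not p3 and p1), u
4. not (p2 implies (p2 or p3)), v
5. p2, v
6. not (p2 or p3), v
7. not p2, v
8. not p3, v
Accessibility: uRv
Branch closes: p2 and not p2 both at v.
Every branch closes; the branch above is one of them.

Unsatisfiable (every branch closes)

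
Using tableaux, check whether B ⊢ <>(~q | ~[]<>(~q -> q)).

No, not valid

Tableau for the negation ~<>(~q | ~[]<>(~q -> q)):
1. ~<>(~q | ~[]<>(~q -> q)), u
2. ~(~q | ~[]<>(~q -> q)), u   [~<>-rule on 1 via uRu]
3. q, u   [~|-rule on 2]
4. []<>(~q -> q), u   [~|-rule on 2]
5. <>(~q -> q), u   [[]-rule on 4 via uRu]
6. ~q -> q, v   [<>-rule on 5: fresh world v, uRv]
7. ~(~q | ~[]<>(~q -> q)), v   [~<>-rule on 1 via uRv]
8. q, v   [~|-rule on 7]
9. []<>(~q -> q), v   [~|-rule on 7]
10. <>(~q -> q), v   [[]-rule on 4 via uRv]
11. ~q -> q, w   [<>-rule on 10: fresh world w, vRw]
12. <>(~q -> q), w   [[]-rule on 9 via vRw]
13. q, w   [->-rule on 11 (branches; this branch)]
14. ~q -> q, x   [<>-rule on 12: fresh world x, wRx]
15. q, x   [->-rule on 14 (branches; this branch)]
Accessibility: uRu, uRv, vRu, vRv, vRw, wRv, wRw, wRx, xRw, xRx
The negation has an open branch (countermodel exists).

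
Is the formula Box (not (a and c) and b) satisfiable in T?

1. Box (not (a and c) and b), u
2. not (a and c) and b, u
3. not (a and c), u
4. b, u
5. not c, u
Accessibility: uRu

Yes, satisfiable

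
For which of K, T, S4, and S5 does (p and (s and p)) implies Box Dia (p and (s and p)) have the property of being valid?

S5

S5-tableau for the negation not ((p and (s and p)) implies Box Dia (p and (s and p))):
1. not ((p and (s and p)) implies Box Dia (p and (s and p))), u
2. p and (s and p), u
3. not Box Dia (p and (s and p)), u
4. p, u
5. s and p, u
6. s, u
7. not Dia (p and (s and p)), v
8. not (p and (s and p)), u
9. not (p and (s and p)), v
10. not (s and p), u
11. not (s and p), v
12. not p, u
Accessibility: uRu, uRv, vRu, vRv
Branch closes: p and not p both at u.
Every branch closes (one shown): valid in S5.
S4-tableau for the negation not ((p and (s and p)) implies Box Dia (p and (s and p))):
1. not ((p and (s and p)) implies Box Dia (p and (s and p))), u
2. p and (s and p), u
3. not Box Dia (p and (s and p)), u
4. p, u
5. s and p, u
6. s, u
7. not Dia (p and (s and p)), v
8. not (p and (s and p)), v
9. not (s and p), v
10. not p, v
Accessibility: uRu, uRv, vRv
Complete open branch: countermodel on an S4-frame, so not valid in S4, nor in K, T (the same frame is also a K-frame and a T-frame).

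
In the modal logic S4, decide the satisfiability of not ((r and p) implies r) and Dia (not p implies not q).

No, unsatisfiable

1. not ((r and p) implies r) and Dia (not p implies not q), 0
2. not ((r and p) implies r), 0   [and-rule on 1]
3. Dia (not p implies not q), 0   [and-rule on 1]
4. r and p, 0   [neg-implies-rule on 2]
5. not r, 0   [neg-implies-rule on 2]
6. r, 0   [and-rule on 4]
7. p, 0   [and-rule on 4]
Accessibility: 0R0
Branch closes: r and not r both at 0.
(One branch shown.) All branches close.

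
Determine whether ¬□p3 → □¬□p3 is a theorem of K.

No, not valid

Tableau for the negation ¬(¬□p3 → □¬□p3):
1. ¬(¬□p3 → □¬□p3), u
2. ¬□p3, u   [¬→-rule on 1]
3. ¬□¬□p3, u   [¬→-rule on 1]
4. ¬p3, v   [¬□-rule on 2: fresh world v, uRv]
5. □p3, w   [¬□-rule on 3: fresh world w, uRw]
Accessibility: uRv, uRw
The negation has an open branch (countermodel exists).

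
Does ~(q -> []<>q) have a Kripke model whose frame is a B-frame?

1. ~(q -> []<>q), w0
2. q, w0
3. ~[]<>q, w0
4. ~<>q, w1
5. ~q, w0
Accessibility: w0Rw0, w0Rw1, w1Rw0, w1Rw1
Branch closes: q and ~q both at w0.
(One branch shown.) All branches close.

Unsatisfiable (every branch closes)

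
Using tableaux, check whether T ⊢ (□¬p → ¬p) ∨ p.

Yes, valid

Tableau for the negation ¬((□¬p → ¬p) ∨ p):
1. ¬((□¬p → ¬p) ∨ p), u
2. ¬(□¬p → ¬p), u
3. ¬p, u
4. □¬p, u
5. p, u
Accessibility: uRu
Branch closes: p and ¬p both at u.
All branches of the negation close; one closing branch shown above.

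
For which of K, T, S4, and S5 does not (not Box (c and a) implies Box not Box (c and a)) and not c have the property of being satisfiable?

K, T, S4

S4-tableau for the formula:
1. not (not Box (c and a) implies Box not Box (c and a)) and not c, w0
2. not (not Box (c and a) implies Box not Box (c and a)), w0
3. not c, w0
4. not Box (c and a), w0
5. not Box not Box (c and a), w0
6. not (c and a), w1
7. not a, w1
8. Box (c and a), w2
9. c and a, w2
10. c, w2
11. a, w2
Accessibility: w0Rw0, w0Rw1, w0Rw2, w1Rw1, w2Rw2
Complete open branch: satisfiable in S4, hence also in K, T (this S4-model is also a K-model and a T-model).
S5-tableau for the formula:
1. not (not Box (c and a) implies Box not Box (c and a)) and not c, w0
2. not (not Box (c and a) implies Box not Box (c and a)), w0
3. not c, w0
4. not Box (c and a), w0
5. not Box not Box (c and a), w0
6. not (c and a), w1
7. not a, w1
8. Box (c and a), w2
9. c and a, w0
10. c, w0
11. a, w0
Accessibility: w0Rw0, w0Rw1, w0Rw2, w1Rw0, w1Rw1, w1Rw2, w2Rw0, w2Rw1, w2Rw2
Branch closes: c and not c both at w0.
Every branch closes (one shown): unsatisfiable in S5.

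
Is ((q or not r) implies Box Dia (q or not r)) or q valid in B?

Tableau for the negation not (((q or not r) implies Box Dia (q or not r)) or q):
1. not (((q or not r) implies Box Dia (q or not r)) or q), w0
2. not ((q or not r) implies Box Dia (q or not r)), w0
3. not q, w0
4. q or not r, w0
5. not Box Dia (q or not r), w0
6. not r, w0
7. not Dia (q or not r), w1
8. not (q or not r), w0
9. r, w0
Accessibility: w0Rw0, w0Rw1, w1Rw0, w1Rw1
Branch closes: r and not r both at w0.
Every branch of the negation's tableau closes; the branch above is one of them.

Valid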